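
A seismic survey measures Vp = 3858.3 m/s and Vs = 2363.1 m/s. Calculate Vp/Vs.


Vp/Vs = 3858.3 / 2363.1
= 1.6327

1.6327


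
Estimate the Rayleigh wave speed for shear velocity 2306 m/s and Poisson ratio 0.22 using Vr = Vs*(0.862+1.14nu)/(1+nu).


Numerator factor = 0.862 + 1.14*0.22 = 1.1128
Denominator = 1 + 0.22 = 1.22
Vr = 2306 * 1.1128 / 1.22 = 2103.37 m/s

2103.37


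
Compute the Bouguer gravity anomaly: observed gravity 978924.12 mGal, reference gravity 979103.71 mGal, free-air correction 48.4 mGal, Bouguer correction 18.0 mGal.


BA = g_obs - g_ref + FAC - BC
= 978924.12 - 979103.71 + 48.4 - 18.0
= -149.19 mGal

-149.19


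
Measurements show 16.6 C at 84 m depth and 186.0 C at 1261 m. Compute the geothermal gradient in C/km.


dT = 186.0 - 16.6 = 169.4 C
dz = 1261 - 84 = 1177 m
gradient = dT/dz * 1000 = 169.4/1177 * 1000 = 143.9252 C/km

143.9252


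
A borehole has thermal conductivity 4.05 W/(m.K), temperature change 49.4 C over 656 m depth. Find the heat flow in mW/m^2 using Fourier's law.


q = k * dT / dz * 1000
= 4.05 * 49.4 / 656 * 1000
= 0.304985 * 1000
= 304.9848 mW/m^2

304.9848


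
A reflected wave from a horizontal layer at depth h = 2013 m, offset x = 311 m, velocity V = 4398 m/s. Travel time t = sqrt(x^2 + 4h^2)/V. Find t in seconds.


x^2 + 4h^2 = 311^2 + 4*2013^2 = 96721 + 16208676 = 16305397
sqrt(16305397) = 4037.9942
t = 4037.9942 / 4398 = 0.9181 s

0.9181


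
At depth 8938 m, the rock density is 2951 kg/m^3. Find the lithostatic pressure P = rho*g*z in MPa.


P = rho * g * z / 1e6
= 2951 * 9.81 * 8938 / 1e6
= 258748932.78 / 1e6
= 258.7489 MPa

258.7489


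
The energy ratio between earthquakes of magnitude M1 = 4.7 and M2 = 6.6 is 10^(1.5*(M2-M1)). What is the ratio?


M2 - M1 = 6.6 - 4.7 = 1.9
1.5 * 1.9 = 2.85
ratio = 10^2.85 = 707.95

707.95


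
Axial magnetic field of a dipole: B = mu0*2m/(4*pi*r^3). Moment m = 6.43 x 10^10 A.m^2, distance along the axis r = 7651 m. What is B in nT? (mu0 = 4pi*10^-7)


m = 6.43 x 10^10 = 64300000000 A.m^2
2m = 128600000000 A.m^2
r^3 = 7651^3 = 447872715451
B = (4pi*10^-7) * 128600000000 / (4*pi * 447872715451) * 1e9
= 161603.526101 / 5628134530416.69 * 1e9
= 28.7135 nT

28.7135


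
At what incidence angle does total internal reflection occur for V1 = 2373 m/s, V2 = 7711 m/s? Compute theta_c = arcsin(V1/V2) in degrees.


V1/V2 = 2373/7711 = 0.307742
theta_c = arcsin(0.307742) = 17.9232 degrees

17.9232


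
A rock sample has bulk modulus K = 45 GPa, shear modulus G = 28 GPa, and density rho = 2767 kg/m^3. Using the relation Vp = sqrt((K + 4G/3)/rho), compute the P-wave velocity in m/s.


First compute the effective modulus:
K + 4G/3 = 45e9 + 4*28e9/3 = 82333333333.33 Pa
Then divide by density:
82333333333.33 / 2767 = 29755451.1505 Pa/(kg/m^3)
Take the square root:
Vp = sqrt(29755451.1505) = 5454.86 m/s

5454.86


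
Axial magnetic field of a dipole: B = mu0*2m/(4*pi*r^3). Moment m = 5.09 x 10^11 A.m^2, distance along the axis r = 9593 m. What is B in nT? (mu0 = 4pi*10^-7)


m = 5.09 x 10^11 = 509000000000 A.m^2
2m = 1018000000000 A.m^2
r^3 = 9593^3 = 882802050857
B = (4pi*10^-7) * 1018000000000 / (4*pi * 882802050857) * 1e9
= 1279256.528542 / 11093617750185.42 * 1e9
= 115.3146 nT

115.3146


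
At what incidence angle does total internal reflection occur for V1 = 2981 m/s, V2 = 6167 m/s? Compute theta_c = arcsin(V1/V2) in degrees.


V1/V2 = 2981/6167 = 0.483379
theta_c = arcsin(0.483379) = 28.9063 degrees

28.9063


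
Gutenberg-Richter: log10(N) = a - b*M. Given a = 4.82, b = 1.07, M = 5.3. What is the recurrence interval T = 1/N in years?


log10(N) = 4.82 - 1.07*5.3 = -0.851
N = 10^-0.851 = 0.140929
T = 1/N = 1/0.140929 = 7.0958 years

7.0958


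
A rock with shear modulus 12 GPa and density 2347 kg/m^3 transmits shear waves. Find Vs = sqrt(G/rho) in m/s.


Convert G to Pa: G = 12e9 Pa
Compute G/rho = 12e9 / 2347 = 5112910.098
Vs = sqrt(5112910.098) = 2261.17 m/s

2261.17


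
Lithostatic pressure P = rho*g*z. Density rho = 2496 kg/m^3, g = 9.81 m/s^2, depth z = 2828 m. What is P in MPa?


P = rho * g * z / 1e6
= 2496 * 9.81 * 2828 / 1e6
= 69245729.28 / 1e6
= 69.2457 MPa

69.2457


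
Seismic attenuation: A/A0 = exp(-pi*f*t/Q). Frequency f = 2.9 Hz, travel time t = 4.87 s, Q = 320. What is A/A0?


pi*f*t/Q = pi*2.9*4.87/320 = 0.138652
A/A0 = exp(-0.138652) = 0.870531

0.870531


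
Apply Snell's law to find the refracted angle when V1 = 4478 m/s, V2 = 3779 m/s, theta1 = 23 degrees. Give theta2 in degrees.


sin(theta1) = sin(23 deg) = 0.390731
sin(theta2) = V2/V1 * sin(theta1) = 3779/4478 * 0.390731 = 0.329739
theta2 = arcsin(0.329739) = 19.253 degrees

19.253


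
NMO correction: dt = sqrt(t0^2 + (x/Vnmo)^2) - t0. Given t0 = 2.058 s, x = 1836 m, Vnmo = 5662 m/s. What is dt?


x/Vnmo = 1836/5662 = 0.324267
(x/Vnmo)^2 = 0.105149
t0^2 = 4.235364
sqrt(4.235364 + 0.105149) = 2.08339
dt = 2.08339 - 2.058 = 0.02539

0.02539


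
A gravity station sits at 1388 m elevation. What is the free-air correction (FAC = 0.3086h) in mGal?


FAC = 0.3086 * h
= 0.3086 * 1388
= 428.3368 mGal

428.3368


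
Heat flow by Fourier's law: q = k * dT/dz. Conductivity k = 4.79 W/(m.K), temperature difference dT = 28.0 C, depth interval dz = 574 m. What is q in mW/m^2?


q = k * dT / dz * 1000
= 4.79 * 28.0 / 574 * 1000
= 0.233659 * 1000
= 233.6585 mW/m^2

233.6585


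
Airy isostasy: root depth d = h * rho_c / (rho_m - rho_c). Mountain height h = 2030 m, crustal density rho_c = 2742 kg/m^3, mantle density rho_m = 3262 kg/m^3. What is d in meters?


rho_m - rho_c = 3262 - 2742 = 520
d = 2030 * 2742 / 520
= 5566260 / 520
= 10704.35 m

10704.35


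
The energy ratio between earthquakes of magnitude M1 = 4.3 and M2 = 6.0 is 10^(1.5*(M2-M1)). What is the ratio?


M2 - M1 = 6.0 - 4.3 = 1.7
1.5 * 1.7 = 2.55
ratio = 10^2.55 = 354.81

354.81


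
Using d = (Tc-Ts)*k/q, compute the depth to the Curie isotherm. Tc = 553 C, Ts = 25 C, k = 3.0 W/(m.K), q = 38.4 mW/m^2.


T_Curie - T_surf = 553 - 25 = 528 C
Convert q to W/m^2: 38.4 mW/m^2 = 0.0384 W/m^2
d = 528 * 3.0 / 0.0384 = 41250.0 m

41250.0


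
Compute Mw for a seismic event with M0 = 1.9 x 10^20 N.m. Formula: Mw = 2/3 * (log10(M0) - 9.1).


log10(M0) = log10(1.9 x 10^20) = 20.2788
Mw = 2/3 * (20.2788 - 9.1)
= 2/3 * 11.1788
= 7.45

7.45


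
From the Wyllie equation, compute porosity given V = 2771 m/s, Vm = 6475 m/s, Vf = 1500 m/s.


1/V - 1/Vm = 1/2771 - 1/6475 = 0.00020644
1/Vf - 1/Vm = 1/1500 - 1/6475 = 0.00051223
phi = 0.00020644 / 0.00051223 = 0.403

0.403


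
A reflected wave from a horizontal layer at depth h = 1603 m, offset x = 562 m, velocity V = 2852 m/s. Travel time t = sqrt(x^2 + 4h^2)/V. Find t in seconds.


x^2 + 4h^2 = 562^2 + 4*1603^2 = 315844 + 10278436 = 10594280
sqrt(10594280) = 3254.8856
t = 3254.8856 / 2852 = 1.1413 s

1.1413


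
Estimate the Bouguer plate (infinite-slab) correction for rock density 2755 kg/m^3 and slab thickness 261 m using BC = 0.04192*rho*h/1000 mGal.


BC = 0.04192 * rho * h / 1000
= 0.04192 * 2755 * 261 / 1000
= 30.1428 mGal

30.1428


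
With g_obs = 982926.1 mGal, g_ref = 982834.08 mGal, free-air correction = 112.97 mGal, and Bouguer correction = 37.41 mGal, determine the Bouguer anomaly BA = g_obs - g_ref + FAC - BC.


BA = g_obs - g_ref + FAC - BC
= 982926.1 - 982834.08 + 112.97 - 37.41
= 167.58 mGal

167.58


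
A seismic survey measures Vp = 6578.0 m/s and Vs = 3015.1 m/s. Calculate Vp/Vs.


Vp/Vs = 6578.0 / 3015.1
= 2.1817

2.1817


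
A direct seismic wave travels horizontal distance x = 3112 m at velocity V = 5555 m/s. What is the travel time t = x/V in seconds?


t = x / V
= 3112 / 5555
= 0.5602 s

0.5602


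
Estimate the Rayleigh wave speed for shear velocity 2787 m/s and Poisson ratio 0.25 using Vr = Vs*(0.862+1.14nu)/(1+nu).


Numerator factor = 0.862 + 1.14*0.25 = 1.147
Denominator = 1 + 0.25 = 1.25
Vr = 2787 * 1.147 / 1.25 = 2557.35 m/s

2557.35


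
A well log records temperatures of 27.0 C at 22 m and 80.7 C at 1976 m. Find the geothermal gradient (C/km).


dT = 80.7 - 27.0 = 53.7 C
dz = 1976 - 22 = 1954 m
gradient = dT/dz * 1000 = 53.7/1954 * 1000 = 27.4821 C/km

27.4821


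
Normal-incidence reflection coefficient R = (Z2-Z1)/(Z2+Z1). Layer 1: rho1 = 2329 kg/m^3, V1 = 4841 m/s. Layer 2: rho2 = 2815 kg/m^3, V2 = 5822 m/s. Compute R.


Z1 = 2329 * 4841 = 11274689
Z2 = 2815 * 5822 = 16388930
R = (16388930 - 11274689) / (16388930 + 11274689) = 5114241 / 27663619 = 0.1849

0.1849


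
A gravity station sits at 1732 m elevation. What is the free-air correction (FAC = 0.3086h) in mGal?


FAC = 0.3086 * h
= 0.3086 * 1732
= 534.4952 mGal

534.4952


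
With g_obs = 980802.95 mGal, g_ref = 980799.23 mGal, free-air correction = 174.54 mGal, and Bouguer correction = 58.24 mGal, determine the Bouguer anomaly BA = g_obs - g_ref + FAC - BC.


BA = g_obs - g_ref + FAC - BC
= 980802.95 - 980799.23 + 174.54 - 58.24
= 120.02 mGal

120.02


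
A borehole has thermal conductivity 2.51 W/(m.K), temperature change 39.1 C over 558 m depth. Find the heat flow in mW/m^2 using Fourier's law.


q = k * dT / dz * 1000
= 2.51 * 39.1 / 558 * 1000
= 0.17588 * 1000
= 175.8799 mW/m^2

175.8799


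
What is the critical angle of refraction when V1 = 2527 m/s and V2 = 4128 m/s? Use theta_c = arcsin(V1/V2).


V1/V2 = 2527/4128 = 0.612161
theta_c = arcsin(0.612161) = 37.7459 degrees

37.7459


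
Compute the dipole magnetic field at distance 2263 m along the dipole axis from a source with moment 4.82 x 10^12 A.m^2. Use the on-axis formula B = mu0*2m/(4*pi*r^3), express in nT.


m = 4.82 x 10^12 = 4820000000000 A.m^2
2m = 9640000000000 A.m^2
r^3 = 2263^3 = 11589205447
B = (4pi*10^-7) * 9640000000000 / (4*pi * 11589205447) * 1e9
= 12113981.272242 / 145634250772.95 * 1e9
= 83180.8535 nT

83180.8535


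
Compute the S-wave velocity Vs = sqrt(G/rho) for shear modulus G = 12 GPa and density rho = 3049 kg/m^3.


Convert G to Pa: G = 12e9 Pa
Compute G/rho = 12e9 / 3049 = 3935716.6284
Vs = sqrt(3935716.6284) = 1983.86 m/s

1983.86


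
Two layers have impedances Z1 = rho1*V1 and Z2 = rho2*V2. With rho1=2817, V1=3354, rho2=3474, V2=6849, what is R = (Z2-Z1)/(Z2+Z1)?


Z1 = 2817 * 3354 = 9448218
Z2 = 3474 * 6849 = 23793426
R = (23793426 - 9448218) / (23793426 + 9448218) = 14345208 / 33241644 = 0.4315

0.4315


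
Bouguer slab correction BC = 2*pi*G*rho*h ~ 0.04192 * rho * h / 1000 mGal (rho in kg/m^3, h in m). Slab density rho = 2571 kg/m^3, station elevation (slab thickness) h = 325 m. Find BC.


BC = 0.04192 * rho * h / 1000
= 0.04192 * 2571 * 325 / 1000
= 35.0273 mGal

35.0273


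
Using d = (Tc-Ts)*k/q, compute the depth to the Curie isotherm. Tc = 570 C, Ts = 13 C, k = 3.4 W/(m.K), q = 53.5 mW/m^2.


T_Curie - T_surf = 570 - 13 = 557 C
Convert q to W/m^2: 53.5 mW/m^2 = 0.0535 W/m^2
d = 557 * 3.4 / 0.0535 = 35398.13 m

35398.13


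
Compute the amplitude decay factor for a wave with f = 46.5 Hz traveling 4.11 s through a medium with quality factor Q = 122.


pi*f*t/Q = pi*46.5*4.11/122 = 4.921356
A/A0 = exp(-4.921356) = 0.007289

0.007289


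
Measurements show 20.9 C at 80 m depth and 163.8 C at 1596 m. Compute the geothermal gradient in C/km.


dT = 163.8 - 20.9 = 142.9 C
dz = 1596 - 80 = 1516 m
gradient = dT/dz * 1000 = 142.9/1516 * 1000 = 94.2612 C/km

94.2612


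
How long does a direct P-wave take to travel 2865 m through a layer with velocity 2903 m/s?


t = x / V
= 2865 / 2903
= 0.9869 s

0.9869


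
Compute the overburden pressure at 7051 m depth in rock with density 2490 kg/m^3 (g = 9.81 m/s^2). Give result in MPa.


P = rho * g * z / 1e6
= 2490 * 9.81 * 7051 / 1e6
= 172234071.9 / 1e6
= 172.2341 MPa

172.2341


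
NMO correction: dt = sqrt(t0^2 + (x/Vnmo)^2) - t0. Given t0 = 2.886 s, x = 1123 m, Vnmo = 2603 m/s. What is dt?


x/Vnmo = 1123/2603 = 0.431425
(x/Vnmo)^2 = 0.186128
t0^2 = 8.328996
sqrt(8.328996 + 0.186128) = 2.918069
dt = 2.918069 - 2.886 = 0.032069

0.032069


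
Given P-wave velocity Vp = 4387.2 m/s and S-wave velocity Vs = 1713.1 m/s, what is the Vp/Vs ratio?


Vp/Vs = 4387.2 / 1713.1
= 2.561

2.561


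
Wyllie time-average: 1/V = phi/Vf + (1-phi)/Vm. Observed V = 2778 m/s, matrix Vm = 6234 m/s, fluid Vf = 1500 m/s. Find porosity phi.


1/V - 1/Vm = 1/2778 - 1/6234 = 0.00019956
1/Vf - 1/Vm = 1/1500 - 1/6234 = 0.00050626
phi = 0.00019956 / 0.00050626 = 0.3942

0.3942


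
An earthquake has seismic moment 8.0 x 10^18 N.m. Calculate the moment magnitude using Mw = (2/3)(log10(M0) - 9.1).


log10(M0) = log10(8.0 x 10^18) = 18.9031
Mw = 2/3 * (18.9031 - 9.1)
= 2/3 * 9.8031
= 6.54

6.54


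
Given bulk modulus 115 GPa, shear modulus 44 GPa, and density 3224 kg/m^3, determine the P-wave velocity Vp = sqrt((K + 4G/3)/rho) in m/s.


First compute the effective modulus:
K + 4G/3 = 115e9 + 4*44e9/3 = 173666666666.67 Pa
Then divide by density:
173666666666.67 / 3224 = 53866832.0926 Pa/(kg/m^3)
Take the square root:
Vp = sqrt(53866832.0926) = 7339.4 m/s

7339.4


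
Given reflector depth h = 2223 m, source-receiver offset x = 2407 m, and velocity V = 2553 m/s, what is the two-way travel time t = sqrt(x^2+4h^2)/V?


x^2 + 4h^2 = 2407^2 + 4*2223^2 = 5793649 + 19766916 = 25560565
sqrt(25560565) = 5055.7457
t = 5055.7457 / 2553 = 1.9803 s

1.9803


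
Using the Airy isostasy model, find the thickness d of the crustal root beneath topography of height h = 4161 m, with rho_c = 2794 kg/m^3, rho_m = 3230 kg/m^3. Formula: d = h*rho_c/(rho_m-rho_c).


rho_m - rho_c = 3230 - 2794 = 436
d = 4161 * 2794 / 436
= 11625834 / 436
= 26664.76 m

26664.76


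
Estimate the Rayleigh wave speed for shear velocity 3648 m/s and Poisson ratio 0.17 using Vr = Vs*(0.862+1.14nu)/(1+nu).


Numerator factor = 0.862 + 1.14*0.17 = 1.0558
Denominator = 1 + 0.17 = 1.17
Vr = 3648 * 1.0558 / 1.17 = 3291.93 m/s

3291.93


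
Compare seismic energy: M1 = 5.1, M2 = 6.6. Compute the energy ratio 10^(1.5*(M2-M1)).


M2 - M1 = 6.6 - 5.1 = 1.5
1.5 * 1.5 = 2.25
ratio = 10^2.25 = 177.83

177.83


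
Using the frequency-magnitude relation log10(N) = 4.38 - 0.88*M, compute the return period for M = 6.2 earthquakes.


log10(N) = 4.38 - 0.88*6.2 = -1.076
N = 10^-1.076 = 0.083946
T = 1/N = 1/0.083946 = 11.9124 years

11.9124


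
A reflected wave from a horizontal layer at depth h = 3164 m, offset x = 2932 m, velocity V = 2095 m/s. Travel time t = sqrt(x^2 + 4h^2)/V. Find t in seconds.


x^2 + 4h^2 = 2932^2 + 4*3164^2 = 8596624 + 40043584 = 48640208
sqrt(48640208) = 6974.2532
t = 6974.2532 / 2095 = 3.329 s

3.329


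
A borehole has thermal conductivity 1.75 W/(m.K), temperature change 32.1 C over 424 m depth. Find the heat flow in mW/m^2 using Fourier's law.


q = k * dT / dz * 1000
= 1.75 * 32.1 / 424 * 1000
= 0.132488 * 1000
= 132.4882 mW/m^2

132.4882


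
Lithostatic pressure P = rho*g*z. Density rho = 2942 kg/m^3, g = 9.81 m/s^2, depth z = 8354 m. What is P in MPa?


P = rho * g * z / 1e6
= 2942 * 9.81 * 8354 / 1e6
= 241104961.08 / 1e6
= 241.105 MPa

241.105


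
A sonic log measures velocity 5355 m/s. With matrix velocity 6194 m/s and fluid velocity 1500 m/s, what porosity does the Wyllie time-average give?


1/V - 1/Vm = 1/5355 - 1/6194 = 2.529e-05
1/Vf - 1/Vm = 1/1500 - 1/6194 = 0.00050522
phi = 2.529e-05 / 0.00050522 = 0.0501

0.0501


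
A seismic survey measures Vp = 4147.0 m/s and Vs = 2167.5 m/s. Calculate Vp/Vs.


Vp/Vs = 4147.0 / 2167.5
= 1.9133

1.9133


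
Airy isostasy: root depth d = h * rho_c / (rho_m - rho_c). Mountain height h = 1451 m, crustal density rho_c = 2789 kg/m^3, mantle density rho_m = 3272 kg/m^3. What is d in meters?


rho_m - rho_c = 3272 - 2789 = 483
d = 1451 * 2789 / 483
= 4046839 / 483
= 8378.55 m

8378.55


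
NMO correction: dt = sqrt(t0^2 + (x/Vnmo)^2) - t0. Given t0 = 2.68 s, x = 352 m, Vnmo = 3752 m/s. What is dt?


x/Vnmo = 352/3752 = 0.093817
(x/Vnmo)^2 = 0.008802
t0^2 = 7.1824
sqrt(7.1824 + 0.008802) = 2.681642
dt = 2.681642 - 2.68 = 0.001642

0.001642


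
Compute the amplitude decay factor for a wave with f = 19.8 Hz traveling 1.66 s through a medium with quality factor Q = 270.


pi*f*t/Q = pi*19.8*1.66/270 = 0.382437
A/A0 = exp(-0.382437) = 0.682197

0.682197


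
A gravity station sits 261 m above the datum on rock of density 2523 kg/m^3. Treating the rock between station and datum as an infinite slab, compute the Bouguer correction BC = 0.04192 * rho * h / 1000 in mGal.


BC = 0.04192 * rho * h / 1000
= 0.04192 * 2523 * 261 / 1000
= 27.6044 mGal

27.6044


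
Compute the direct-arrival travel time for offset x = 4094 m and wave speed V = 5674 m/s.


t = x / V
= 4094 / 5674
= 0.7215 s

0.7215


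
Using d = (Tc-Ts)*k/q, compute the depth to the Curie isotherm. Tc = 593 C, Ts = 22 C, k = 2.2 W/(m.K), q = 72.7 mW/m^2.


T_Curie - T_surf = 593 - 22 = 571 C
Convert q to W/m^2: 72.7 mW/m^2 = 0.0727 W/m^2
d = 571 * 2.2 / 0.0727 = 17279.23 m

17279.23


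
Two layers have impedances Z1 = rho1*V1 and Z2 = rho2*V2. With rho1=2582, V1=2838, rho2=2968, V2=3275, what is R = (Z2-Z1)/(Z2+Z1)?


Z1 = 2582 * 2838 = 7327716
Z2 = 2968 * 3275 = 9720200
R = (9720200 - 7327716) / (9720200 + 7327716) = 2392484 / 17047916 = 0.1403

0.1403


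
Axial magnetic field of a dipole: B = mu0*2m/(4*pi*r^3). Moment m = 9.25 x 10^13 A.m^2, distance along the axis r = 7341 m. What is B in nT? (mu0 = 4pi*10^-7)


m = 9.25 x 10^13 = 92500000000000 A.m^2
2m = 185000000000000 A.m^2
r^3 = 7341^3 = 395608552821
B = (4pi*10^-7) * 185000000000000 / (4*pi * 395608552821) * 1e9
= 232477856.365645 / 4971363692958.97 * 1e9
= 46763.3975 nT

46763.3975


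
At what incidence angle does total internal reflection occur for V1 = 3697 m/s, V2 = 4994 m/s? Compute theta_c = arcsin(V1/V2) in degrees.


V1/V2 = 3697/4994 = 0.740288
theta_c = arcsin(0.740288) = 47.756 degrees

47.756


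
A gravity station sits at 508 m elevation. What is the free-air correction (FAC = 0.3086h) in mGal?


FAC = 0.3086 * h
= 0.3086 * 508
= 156.7688 mGal

156.7688


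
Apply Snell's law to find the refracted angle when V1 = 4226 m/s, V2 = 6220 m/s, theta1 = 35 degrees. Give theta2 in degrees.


sin(theta1) = sin(35 deg) = 0.573576
sin(theta2) = V2/V1 * sin(theta1) = 6220/4226 * 0.573576 = 0.844213
theta2 = arcsin(0.844213) = 57.5877 degrees

57.5877


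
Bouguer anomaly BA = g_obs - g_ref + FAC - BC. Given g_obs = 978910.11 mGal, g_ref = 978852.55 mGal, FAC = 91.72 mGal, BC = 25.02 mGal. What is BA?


BA = g_obs - g_ref + FAC - BC
= 978910.11 - 978852.55 + 91.72 - 25.02
= 124.26 mGal

124.26


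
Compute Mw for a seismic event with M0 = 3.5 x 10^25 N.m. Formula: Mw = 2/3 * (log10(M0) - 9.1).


log10(M0) = log10(3.5 x 10^25) = 25.5441
Mw = 2/3 * (25.5441 - 9.1)
= 2/3 * 16.4441
= 10.96

10.96


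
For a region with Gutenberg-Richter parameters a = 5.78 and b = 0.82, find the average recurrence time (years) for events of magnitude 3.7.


log10(N) = 5.78 - 0.82*3.7 = 2.746
N = 10^2.746 = 557.185749
T = 1/N = 1/557.185749 = 0.0018 years

0.0018


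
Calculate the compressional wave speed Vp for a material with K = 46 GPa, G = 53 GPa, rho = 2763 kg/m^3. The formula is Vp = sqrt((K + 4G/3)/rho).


First compute the effective modulus:
K + 4G/3 = 46e9 + 4*53e9/3 = 116666666666.67 Pa
Then divide by density:
116666666666.67 / 2763 = 42224635.0585 Pa/(kg/m^3)
Take the square root:
Vp = sqrt(42224635.0585) = 6498.05 m/s

6498.05


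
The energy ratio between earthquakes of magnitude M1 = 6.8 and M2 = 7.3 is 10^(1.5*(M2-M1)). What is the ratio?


M2 - M1 = 7.3 - 6.8 = 0.5
1.5 * 0.5 = 0.75
ratio = 10^0.75 = 5.62

5.62


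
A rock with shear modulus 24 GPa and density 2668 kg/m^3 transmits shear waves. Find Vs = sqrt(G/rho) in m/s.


Convert G to Pa: G = 24e9 Pa
Compute G/rho = 24e9 / 2668 = 8995502.2489
Vs = sqrt(8995502.2489) = 2999.25 m/s

2999.25


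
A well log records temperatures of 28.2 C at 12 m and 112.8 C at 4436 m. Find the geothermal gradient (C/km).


dT = 112.8 - 28.2 = 84.6 C
dz = 4436 - 12 = 4424 m
gradient = dT/dz * 1000 = 84.6/4424 * 1000 = 19.123 C/km

19.123


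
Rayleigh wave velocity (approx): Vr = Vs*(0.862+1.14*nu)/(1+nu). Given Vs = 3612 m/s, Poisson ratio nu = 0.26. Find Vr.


Numerator factor = 0.862 + 1.14*0.26 = 1.1584
Denominator = 1 + 0.26 = 1.26
Vr = 3612 * 1.1584 / 1.26 = 3320.75 m/s

3320.75


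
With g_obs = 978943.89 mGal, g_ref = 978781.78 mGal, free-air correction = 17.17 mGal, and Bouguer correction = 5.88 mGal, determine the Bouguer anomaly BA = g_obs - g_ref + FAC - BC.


BA = g_obs - g_ref + FAC - BC
= 978943.89 - 978781.78 + 17.17 - 5.88
= 173.4 mGal

173.4


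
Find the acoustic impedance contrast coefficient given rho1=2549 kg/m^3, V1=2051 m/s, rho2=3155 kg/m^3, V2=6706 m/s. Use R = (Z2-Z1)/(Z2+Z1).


Z1 = 2549 * 2051 = 5227999
Z2 = 3155 * 6706 = 21157430
R = (21157430 - 5227999) / (21157430 + 5227999) = 15929431 / 26385429 = 0.6037

0.6037


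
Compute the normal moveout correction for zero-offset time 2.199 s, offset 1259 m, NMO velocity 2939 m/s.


x/Vnmo = 1259/2939 = 0.428377
(x/Vnmo)^2 = 0.183507
t0^2 = 4.835601
sqrt(4.835601 + 0.183507) = 2.240337
dt = 2.240337 - 2.199 = 0.041337

0.041337


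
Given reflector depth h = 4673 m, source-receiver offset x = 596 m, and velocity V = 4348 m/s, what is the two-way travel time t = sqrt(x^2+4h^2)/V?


x^2 + 4h^2 = 596^2 + 4*4673^2 = 355216 + 87347716 = 87702932
sqrt(87702932) = 9364.9844
t = 9364.9844 / 4348 = 2.1539 s

2.1539


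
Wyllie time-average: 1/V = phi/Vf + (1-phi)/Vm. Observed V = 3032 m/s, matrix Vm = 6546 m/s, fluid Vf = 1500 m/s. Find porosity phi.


1/V - 1/Vm = 1/3032 - 1/6546 = 0.00017705
1/Vf - 1/Vm = 1/1500 - 1/6546 = 0.0005139
phi = 0.00017705 / 0.0005139 = 0.3445

0.3445


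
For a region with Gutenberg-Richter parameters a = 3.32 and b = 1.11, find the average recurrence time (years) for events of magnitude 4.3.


log10(N) = 3.32 - 1.11*4.3 = -1.453
N = 10^-1.453 = 0.035237
T = 1/N = 1/0.035237 = 28.3792 years

28.3792


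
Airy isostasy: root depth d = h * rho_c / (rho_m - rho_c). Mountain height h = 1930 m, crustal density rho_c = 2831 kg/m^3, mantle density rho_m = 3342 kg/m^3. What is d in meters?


rho_m - rho_c = 3342 - 2831 = 511
d = 1930 * 2831 / 511
= 5463830 / 511
= 10692.43 m

10692.43


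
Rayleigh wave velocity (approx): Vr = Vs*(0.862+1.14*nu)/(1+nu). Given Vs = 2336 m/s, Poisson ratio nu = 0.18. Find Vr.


Numerator factor = 0.862 + 1.14*0.18 = 1.0672
Denominator = 1 + 0.18 = 1.18
Vr = 2336 * 1.0672 / 1.18 = 2112.69 m/s

2112.69


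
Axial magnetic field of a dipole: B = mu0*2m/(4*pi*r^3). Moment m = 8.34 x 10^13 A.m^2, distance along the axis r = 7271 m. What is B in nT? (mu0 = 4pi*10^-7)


m = 8.34 x 10^13 = 83400000000000 A.m^2
2m = 166800000000000 A.m^2
r^3 = 7271^3 = 384399163511
B = (4pi*10^-7) * 166800000000000 / (4*pi * 384399163511) * 1e9
= 209607061.847511 / 4830502352528.88 * 1e9
= 43392.3941 nT

43392.3941


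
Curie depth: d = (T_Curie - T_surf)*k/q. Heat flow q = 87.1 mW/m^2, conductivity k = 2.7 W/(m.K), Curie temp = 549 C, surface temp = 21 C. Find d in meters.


T_Curie - T_surf = 549 - 21 = 528 C
Convert q to W/m^2: 87.1 mW/m^2 = 0.0871 W/m^2
d = 528 * 2.7 / 0.0871 = 16367.39 m

16367.39


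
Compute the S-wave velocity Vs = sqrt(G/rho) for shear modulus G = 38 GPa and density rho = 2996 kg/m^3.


Convert G to Pa: G = 38e9 Pa
Compute G/rho = 38e9 / 2996 = 12683578.1041
Vs = sqrt(12683578.1041) = 3561.4 m/s

3561.4


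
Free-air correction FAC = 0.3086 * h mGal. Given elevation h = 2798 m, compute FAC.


FAC = 0.3086 * h
= 0.3086 * 2798
= 863.4628 mGal

863.4628


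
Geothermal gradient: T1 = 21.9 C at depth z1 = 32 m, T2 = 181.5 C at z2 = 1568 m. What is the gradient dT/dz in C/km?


dT = 181.5 - 21.9 = 159.6 C
dz = 1568 - 32 = 1536 m
gradient = dT/dz * 1000 = 159.6/1536 * 1000 = 103.9062 C/km

103.9062


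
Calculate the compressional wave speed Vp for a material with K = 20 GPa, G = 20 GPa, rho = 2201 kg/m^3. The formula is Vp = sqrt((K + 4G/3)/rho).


First compute the effective modulus:
K + 4G/3 = 20e9 + 4*20e9/3 = 46666666666.67 Pa
Then divide by density:
46666666666.67 / 2201 = 21202483.7195 Pa/(kg/m^3)
Take the square root:
Vp = sqrt(21202483.7195) = 4604.62 m/s

4604.62


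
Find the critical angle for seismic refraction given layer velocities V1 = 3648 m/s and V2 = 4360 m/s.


V1/V2 = 3648/4360 = 0.836697
theta_c = arcsin(0.836697) = 56.793 degrees

56.793


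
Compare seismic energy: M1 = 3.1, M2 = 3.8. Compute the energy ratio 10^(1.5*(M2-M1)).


M2 - M1 = 3.8 - 3.1 = 0.7
1.5 * 0.7 = 1.05
ratio = 10^1.05 = 11.22

11.22


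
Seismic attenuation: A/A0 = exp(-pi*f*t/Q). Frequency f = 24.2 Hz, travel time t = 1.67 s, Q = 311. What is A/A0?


pi*f*t/Q = pi*24.2*1.67/311 = 0.408245
A/A0 = exp(-0.408245) = 0.664816

0.664816


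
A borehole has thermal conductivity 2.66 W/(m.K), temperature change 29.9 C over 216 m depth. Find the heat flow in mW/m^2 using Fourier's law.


q = k * dT / dz * 1000
= 2.66 * 29.9 / 216 * 1000
= 0.368213 * 1000
= 368.213 mW/m^2

368.213


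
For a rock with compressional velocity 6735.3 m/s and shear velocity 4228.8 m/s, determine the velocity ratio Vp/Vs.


Vp/Vs = 6735.3 / 4228.8
= 1.5927

1.5927


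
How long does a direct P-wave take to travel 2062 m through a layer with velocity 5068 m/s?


t = x / V
= 2062 / 5068
= 0.4069 s

0.4069


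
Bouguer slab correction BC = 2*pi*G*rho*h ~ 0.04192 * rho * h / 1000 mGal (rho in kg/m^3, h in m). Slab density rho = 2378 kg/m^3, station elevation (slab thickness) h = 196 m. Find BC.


BC = 0.04192 * rho * h / 1000
= 0.04192 * 2378 * 196 / 1000
= 19.5384 mGal

19.5384


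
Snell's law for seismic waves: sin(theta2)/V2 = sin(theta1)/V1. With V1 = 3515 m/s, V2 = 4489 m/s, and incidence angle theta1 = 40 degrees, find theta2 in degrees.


sin(theta1) = sin(40 deg) = 0.642788
sin(theta2) = V2/V1 * sin(theta1) = 4489/3515 * 0.642788 = 0.820903
theta2 = arcsin(0.820903) = 55.1753 degrees

55.1753


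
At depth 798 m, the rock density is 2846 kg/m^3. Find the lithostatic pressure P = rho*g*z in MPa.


P = rho * g * z / 1e6
= 2846 * 9.81 * 798 / 1e6
= 22279569.48 / 1e6
= 22.2796 MPa

22.2796


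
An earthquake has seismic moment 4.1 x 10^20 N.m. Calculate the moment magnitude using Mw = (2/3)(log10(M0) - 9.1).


log10(M0) = log10(4.1 x 10^20) = 20.6128
Mw = 2/3 * (20.6128 - 9.1)
= 2/3 * 11.5128
= 7.68

7.68


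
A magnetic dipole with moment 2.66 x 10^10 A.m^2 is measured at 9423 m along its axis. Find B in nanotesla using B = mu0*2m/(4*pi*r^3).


m = 2.66 x 10^10 = 26600000000 A.m^2
2m = 53200000000 A.m^2
r^3 = 9423^3 = 836695769967
B = (4pi*10^-7) * 53200000000 / (4*pi * 836695769967) * 1e9
= 66853.091668 / 10514229136871.93 * 1e9
= 6.3583 nT

6.3583


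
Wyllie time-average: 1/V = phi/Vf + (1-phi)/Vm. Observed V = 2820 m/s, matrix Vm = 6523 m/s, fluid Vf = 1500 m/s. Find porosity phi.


1/V - 1/Vm = 1/2820 - 1/6523 = 0.00020131
1/Vf - 1/Vm = 1/1500 - 1/6523 = 0.00051336
phi = 0.00020131 / 0.00051336 = 0.3921

0.3921


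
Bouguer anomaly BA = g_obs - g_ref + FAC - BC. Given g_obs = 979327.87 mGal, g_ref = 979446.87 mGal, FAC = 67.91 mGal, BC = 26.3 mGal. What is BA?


BA = g_obs - g_ref + FAC - BC
= 979327.87 - 979446.87 + 67.91 - 26.3
= -77.39 mGal

-77.39


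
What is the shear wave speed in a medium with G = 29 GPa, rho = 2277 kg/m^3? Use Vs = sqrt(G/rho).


Convert G to Pa: G = 29e9 Pa
Compute G/rho = 29e9 / 2277 = 12736056.2143
Vs = sqrt(12736056.2143) = 3568.76 m/s

3568.76


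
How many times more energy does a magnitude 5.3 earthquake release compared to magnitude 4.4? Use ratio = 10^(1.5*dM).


M2 - M1 = 5.3 - 4.4 = 0.9
1.5 * 0.9 = 1.35
ratio = 10^1.35 = 22.39

22.39


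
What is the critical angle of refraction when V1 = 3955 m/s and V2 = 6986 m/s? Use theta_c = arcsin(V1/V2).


V1/V2 = 3955/6986 = 0.566132
theta_c = arcsin(0.566132) = 34.481 degrees

34.481


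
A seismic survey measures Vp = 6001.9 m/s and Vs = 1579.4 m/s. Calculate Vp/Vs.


Vp/Vs = 6001.9 / 1579.4
= 3.8001

3.8001


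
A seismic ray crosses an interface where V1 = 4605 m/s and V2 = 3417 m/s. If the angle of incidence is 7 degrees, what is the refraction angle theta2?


sin(theta1) = sin(7 deg) = 0.121869
sin(theta2) = V2/V1 * sin(theta1) = 3417/4605 * 0.121869 = 0.090429
theta2 = arcsin(0.090429) = 5.1883 degrees

5.1883


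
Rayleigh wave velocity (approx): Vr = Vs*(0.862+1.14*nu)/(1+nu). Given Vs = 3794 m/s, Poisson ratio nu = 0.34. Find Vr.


Numerator factor = 0.862 + 1.14*0.34 = 1.2496
Denominator = 1 + 0.34 = 1.34
Vr = 3794 * 1.2496 / 1.34 = 3538.05 m/s

3538.05


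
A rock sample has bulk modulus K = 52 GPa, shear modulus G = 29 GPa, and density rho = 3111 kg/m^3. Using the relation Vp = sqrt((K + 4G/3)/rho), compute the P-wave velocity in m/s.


First compute the effective modulus:
K + 4G/3 = 52e9 + 4*29e9/3 = 90666666666.67 Pa
Then divide by density:
90666666666.67 / 3111 = 29143897.9964 Pa/(kg/m^3)
Take the square root:
Vp = sqrt(29143897.9964) = 5398.51 m/s

5398.51


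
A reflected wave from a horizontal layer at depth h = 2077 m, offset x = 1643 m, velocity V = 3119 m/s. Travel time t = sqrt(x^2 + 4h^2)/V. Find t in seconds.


x^2 + 4h^2 = 1643^2 + 4*2077^2 = 2699449 + 17255716 = 19955165
sqrt(19955165) = 4467.1204
t = 4467.1204 / 3119 = 1.4322 s

1.4322


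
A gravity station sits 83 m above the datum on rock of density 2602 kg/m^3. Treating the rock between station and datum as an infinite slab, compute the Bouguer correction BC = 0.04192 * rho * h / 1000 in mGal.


BC = 0.04192 * rho * h / 1000
= 0.04192 * 2602 * 83 / 1000
= 9.0533 mGal

9.0533


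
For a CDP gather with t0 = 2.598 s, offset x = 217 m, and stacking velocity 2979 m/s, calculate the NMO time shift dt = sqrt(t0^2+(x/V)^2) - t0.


x/Vnmo = 217/2979 = 0.072843
(x/Vnmo)^2 = 0.005306
t0^2 = 6.749604
sqrt(6.749604 + 0.005306) = 2.599021
dt = 2.599021 - 2.598 = 0.001021

0.001021


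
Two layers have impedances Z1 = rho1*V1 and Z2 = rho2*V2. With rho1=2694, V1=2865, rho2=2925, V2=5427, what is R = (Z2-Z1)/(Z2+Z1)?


Z1 = 2694 * 2865 = 7718310
Z2 = 2925 * 5427 = 15873975
R = (15873975 - 7718310) / (15873975 + 7718310) = 8155665 / 23592285 = 0.3457

0.3457


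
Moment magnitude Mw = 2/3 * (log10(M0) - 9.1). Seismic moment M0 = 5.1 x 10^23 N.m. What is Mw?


log10(M0) = log10(5.1 x 10^23) = 23.7076
Mw = 2/3 * (23.7076 - 9.1)
= 2/3 * 14.6076
= 9.74

9.74


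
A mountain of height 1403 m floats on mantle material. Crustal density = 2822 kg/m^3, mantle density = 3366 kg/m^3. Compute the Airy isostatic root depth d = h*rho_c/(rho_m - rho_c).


rho_m - rho_c = 3366 - 2822 = 544
d = 1403 * 2822 / 544
= 3959266 / 544
= 7278.06 m

7278.06


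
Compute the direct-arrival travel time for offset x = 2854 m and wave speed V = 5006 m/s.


t = x / V
= 2854 / 5006
= 0.5701 s

0.5701


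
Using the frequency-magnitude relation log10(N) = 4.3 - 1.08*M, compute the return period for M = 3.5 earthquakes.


log10(N) = 4.3 - 1.08*3.5 = 0.52
N = 10^0.52 = 3.311311
T = 1/N = 1/3.311311 = 0.302 years

0.302


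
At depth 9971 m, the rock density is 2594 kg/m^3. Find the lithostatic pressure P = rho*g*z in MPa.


P = rho * g * z / 1e6
= 2594 * 9.81 * 9971 / 1e6
= 253733432.94 / 1e6
= 253.7334 MPa

253.7334


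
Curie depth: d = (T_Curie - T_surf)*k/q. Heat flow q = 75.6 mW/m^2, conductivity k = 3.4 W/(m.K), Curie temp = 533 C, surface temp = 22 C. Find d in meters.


T_Curie - T_surf = 533 - 22 = 511 C
Convert q to W/m^2: 75.6 mW/m^2 = 0.0756 W/m^2
d = 511 * 3.4 / 0.0756 = 22981.48 m

22981.48


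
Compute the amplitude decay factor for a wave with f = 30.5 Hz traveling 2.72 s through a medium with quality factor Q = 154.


pi*f*t/Q = pi*30.5*2.72/154 = 1.69238
A/A0 = exp(-1.69238) = 0.184081

0.184081


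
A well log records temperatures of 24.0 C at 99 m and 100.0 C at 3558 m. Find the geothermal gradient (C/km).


dT = 100.0 - 24.0 = 76.0 C
dz = 3558 - 99 = 3459 m
gradient = dT/dz * 1000 = 76.0/3459 * 1000 = 21.9717 C/km

21.9717


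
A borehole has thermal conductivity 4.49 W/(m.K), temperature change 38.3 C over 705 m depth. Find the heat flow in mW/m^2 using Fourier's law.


q = k * dT / dz * 1000
= 4.49 * 38.3 / 705 * 1000
= 0.243925 * 1000
= 243.9248 mW/m^2

243.9248


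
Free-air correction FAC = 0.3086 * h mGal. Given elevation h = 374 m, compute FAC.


FAC = 0.3086 * h
= 0.3086 * 374
= 115.4164 mGal

115.4164


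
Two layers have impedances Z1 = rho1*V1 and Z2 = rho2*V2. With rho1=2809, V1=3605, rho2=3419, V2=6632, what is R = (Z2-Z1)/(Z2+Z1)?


Z1 = 2809 * 3605 = 10126445
Z2 = 3419 * 6632 = 22674808
R = (22674808 - 10126445) / (22674808 + 10126445) = 12548363 / 32801253 = 0.3826

0.3826


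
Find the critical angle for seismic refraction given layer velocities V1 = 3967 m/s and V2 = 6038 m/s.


V1/V2 = 3967/6038 = 0.657006
theta_c = arcsin(0.657006) = 41.0719 degrees

41.0719


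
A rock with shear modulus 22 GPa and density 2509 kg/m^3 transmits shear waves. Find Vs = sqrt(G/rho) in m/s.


Convert G to Pa: G = 22e9 Pa
Compute G/rho = 22e9 / 2509 = 8768433.6389
Vs = sqrt(8768433.6389) = 2961.15 m/s

2961.15


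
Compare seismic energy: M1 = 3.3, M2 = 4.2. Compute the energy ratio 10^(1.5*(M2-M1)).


M2 - M1 = 4.2 - 3.3 = 0.9
1.5 * 0.9 = 1.35
ratio = 10^1.35 = 22.39

22.39


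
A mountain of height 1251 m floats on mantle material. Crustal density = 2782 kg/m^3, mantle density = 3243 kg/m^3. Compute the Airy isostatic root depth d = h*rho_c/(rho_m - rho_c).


rho_m - rho_c = 3243 - 2782 = 461
d = 1251 * 2782 / 461
= 3480282 / 461
= 7549.42 m

7549.42


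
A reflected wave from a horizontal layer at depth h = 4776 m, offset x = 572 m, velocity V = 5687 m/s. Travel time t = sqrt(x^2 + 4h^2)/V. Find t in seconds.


x^2 + 4h^2 = 572^2 + 4*4776^2 = 327184 + 91240704 = 91567888
sqrt(91567888) = 9569.1111
t = 9569.1111 / 5687 = 1.6826 s

1.6826


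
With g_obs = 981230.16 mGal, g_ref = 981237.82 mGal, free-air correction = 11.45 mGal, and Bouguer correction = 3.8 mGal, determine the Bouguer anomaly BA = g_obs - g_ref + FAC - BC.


BA = g_obs - g_ref + FAC - BC
= 981230.16 - 981237.82 + 11.45 - 3.8
= -0.01 mGal

-0.01


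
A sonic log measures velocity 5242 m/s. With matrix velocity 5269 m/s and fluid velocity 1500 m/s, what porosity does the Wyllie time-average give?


1/V - 1/Vm = 1/5242 - 1/5269 = 9.8e-07
1/Vf - 1/Vm = 1/1500 - 1/5269 = 0.00047688
phi = 9.8e-07 / 0.00047688 = 0.002

0.002


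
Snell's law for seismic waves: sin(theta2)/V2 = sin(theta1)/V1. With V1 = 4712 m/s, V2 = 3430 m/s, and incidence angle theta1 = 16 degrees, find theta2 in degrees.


sin(theta1) = sin(16 deg) = 0.275637
sin(theta2) = V2/V1 * sin(theta1) = 3430/4712 * 0.275637 = 0.200644
theta2 = arcsin(0.200644) = 11.5746 degrees

11.5746


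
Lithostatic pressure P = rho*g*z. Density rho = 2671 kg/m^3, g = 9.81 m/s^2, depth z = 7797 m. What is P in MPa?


P = rho * g * z / 1e6
= 2671 * 9.81 * 7797 / 1e6
= 204300970.47 / 1e6
= 204.301 MPa

204.301


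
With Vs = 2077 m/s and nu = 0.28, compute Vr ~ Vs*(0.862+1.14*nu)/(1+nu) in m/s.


Numerator factor = 0.862 + 1.14*0.28 = 1.1812
Denominator = 1 + 0.28 = 1.28
Vr = 2077 * 1.1812 / 1.28 = 1916.68 m/s

1916.68


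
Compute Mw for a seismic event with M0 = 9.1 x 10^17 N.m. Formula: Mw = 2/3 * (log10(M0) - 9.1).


log10(M0) = log10(9.1 x 10^17) = 17.959
Mw = 2/3 * (17.959 - 9.1)
= 2/3 * 8.859
= 5.91

5.91


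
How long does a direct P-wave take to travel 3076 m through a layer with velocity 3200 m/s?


t = x / V
= 3076 / 3200
= 0.9613 s

0.9613


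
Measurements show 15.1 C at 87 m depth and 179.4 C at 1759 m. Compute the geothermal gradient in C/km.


dT = 179.4 - 15.1 = 164.3 C
dz = 1759 - 87 = 1672 m
gradient = dT/dz * 1000 = 164.3/1672 * 1000 = 98.2656 C/km

98.2656


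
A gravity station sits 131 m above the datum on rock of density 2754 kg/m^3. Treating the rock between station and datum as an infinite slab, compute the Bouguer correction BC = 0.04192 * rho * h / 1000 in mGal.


BC = 0.04192 * rho * h / 1000
= 0.04192 * 2754 * 131 / 1000
= 15.1236 mGal

15.1236


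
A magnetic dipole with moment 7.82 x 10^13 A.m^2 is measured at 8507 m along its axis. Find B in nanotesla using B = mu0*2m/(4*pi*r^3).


m = 7.82 x 10^13 = 78200000000000 A.m^2
2m = 156400000000000 A.m^2
r^3 = 8507^3 = 615643499843
B = (4pi*10^-7) * 156400000000000 / (4*pi * 615643499843) * 1e9
= 196538036.408577 / 7736404385348.31 * 1e9
= 25404.3127 nT

25404.3127


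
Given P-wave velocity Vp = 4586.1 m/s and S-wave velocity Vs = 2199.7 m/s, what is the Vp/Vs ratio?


Vp/Vs = 4586.1 / 2199.7
= 2.0849

2.0849


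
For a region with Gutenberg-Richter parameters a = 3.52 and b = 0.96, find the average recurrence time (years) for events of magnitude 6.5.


log10(N) = 3.52 - 0.96*6.5 = -2.72
N = 10^-2.72 = 0.001905
T = 1/N = 1/0.001905 = 524.8075 years

524.8075


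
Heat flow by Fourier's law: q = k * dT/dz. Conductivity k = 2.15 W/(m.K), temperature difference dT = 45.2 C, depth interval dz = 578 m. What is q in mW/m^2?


q = k * dT / dz * 1000
= 2.15 * 45.2 / 578 * 1000
= 0.168131 * 1000
= 168.1315 mW/m^2

168.1315


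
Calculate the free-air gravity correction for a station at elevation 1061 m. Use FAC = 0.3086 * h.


FAC = 0.3086 * h
= 0.3086 * 1061
= 327.4246 mGal

327.4246


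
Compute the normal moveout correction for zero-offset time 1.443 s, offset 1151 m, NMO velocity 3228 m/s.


x/Vnmo = 1151/3228 = 0.356568
(x/Vnmo)^2 = 0.12714
t0^2 = 2.082249
sqrt(2.082249 + 0.12714) = 1.486401
dt = 1.486401 - 1.443 = 0.043401

0.043401


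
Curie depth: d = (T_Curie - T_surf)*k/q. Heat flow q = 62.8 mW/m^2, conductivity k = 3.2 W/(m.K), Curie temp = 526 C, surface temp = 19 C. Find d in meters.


T_Curie - T_surf = 526 - 19 = 507 C
Convert q to W/m^2: 62.8 mW/m^2 = 0.0628 W/m^2
d = 507 * 3.2 / 0.0628 = 25834.39 m

25834.39


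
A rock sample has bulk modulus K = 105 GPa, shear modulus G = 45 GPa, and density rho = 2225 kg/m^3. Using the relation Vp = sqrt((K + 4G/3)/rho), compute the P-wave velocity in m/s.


First compute the effective modulus:
K + 4G/3 = 105e9 + 4*45e9/3 = 165000000000.0 Pa
Then divide by density:
165000000000.0 / 2225 = 74157303.3708 Pa/(kg/m^3)
Take the square root:
Vp = sqrt(74157303.3708) = 8611.46 m/s

8611.46


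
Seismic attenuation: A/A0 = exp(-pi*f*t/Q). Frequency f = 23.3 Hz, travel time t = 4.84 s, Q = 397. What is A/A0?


pi*f*t/Q = pi*23.3*4.84/397 = 0.892402
A/A0 = exp(-0.892402) = 0.40967

0.40967


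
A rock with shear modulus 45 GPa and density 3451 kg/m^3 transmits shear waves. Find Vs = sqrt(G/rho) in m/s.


Convert G to Pa: G = 45e9 Pa
Compute G/rho = 45e9 / 3451 = 13039698.6381
Vs = sqrt(13039698.6381) = 3611.05 m/s

3611.05


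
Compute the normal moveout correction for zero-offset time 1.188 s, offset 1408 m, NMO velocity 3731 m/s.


x/Vnmo = 1408/3731 = 0.377379
(x/Vnmo)^2 = 0.142415
t0^2 = 1.411344
sqrt(1.411344 + 0.142415) = 1.246499
dt = 1.246499 - 1.188 = 0.058499

0.058499


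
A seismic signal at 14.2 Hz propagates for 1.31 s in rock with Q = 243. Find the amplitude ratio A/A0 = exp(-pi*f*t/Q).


pi*f*t/Q = pi*14.2*1.31/243 = 0.240493
A/A0 = exp(-0.240493) = 0.78624

0.78624


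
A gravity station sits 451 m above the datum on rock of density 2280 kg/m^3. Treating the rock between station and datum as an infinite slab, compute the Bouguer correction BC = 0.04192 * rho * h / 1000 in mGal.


BC = 0.04192 * rho * h / 1000
= 0.04192 * 2280 * 451 / 1000
= 43.1055 mGal

43.1055
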